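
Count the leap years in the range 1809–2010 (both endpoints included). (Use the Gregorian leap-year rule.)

Multiples of 4 in [1809,2010]: 50.
Of those, multiples of 100: 2 (not leap unless ÷400).
Multiples of 400: 1.
Leap years = 50 − 2 + 1 = 49.

49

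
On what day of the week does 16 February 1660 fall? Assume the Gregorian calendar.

Doomsday rule: the anchor day for the 1600s is Tuesday. For year 60: 60÷12 = 5 r 0, and 0÷4 = 0, so 5+0+0 = 5.
Tuesday + 5 ≡ Sunday — that's 1660's doomsday.
In February the doomsday date is Feb 29 (1660 is a leap year (divisible by 4)).
Feb 16 is 13 days before Feb 29; 13 mod 7 = 6, so Sunday − 6 = Monday.

Monday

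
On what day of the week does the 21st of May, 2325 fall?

Doomsday rule: the anchor day for the 2300s is Wednesday. For year 25: 25÷12 = 2 r 1, and 1÷4 = 0, so 2+1+0 = 3.
Wednesday + 3 ≡ Saturday — that's 2325's doomsday.
In May the doomsday date is May 9.
May 21 is 12 days after May 9; 12 mod 7 = 5, so Saturday + 5 = Thursday.

Thursday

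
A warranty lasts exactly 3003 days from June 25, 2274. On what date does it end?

September 14, 2282

+365 (one year) → Jun 25, 2275 (2638 left).
+366 (one year; includes Feb 29, 2276) → Jun 25, 2276 (2272 left).
+365 (one year) → Jun 25, 2277 (1907 left).
+365 (one year) → Jun 25, 2278 (1542 left).
+365 (one year) → Jun 25, 2279 (1177 left).
+366 (one year; includes Feb 29, 2280) → Jun 25, 2280 (811 left).
+365 (one year) → Jun 25, 2281 (446 left).
+365 (one year) → Jun 25, 2282 (81 left).
Jun has 30 days: +6 → Jul 1, 2282 (75 left).
Jul has 31 days: +31 → Aug 1, 2282 (44 left).
Aug has 31 days: +31 → Sep 1, 2282 (13 left).
+13 → Sep 14, 2282.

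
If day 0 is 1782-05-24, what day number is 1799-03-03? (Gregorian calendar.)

May 24, 1782 → May 24, 1783: 365 days.
May 24, 1783 → May 24, 1784: 366 days (Feb 29, 1784 is in that span).
May 24, 1784 → May 24, 1785: 365 days.
May 24, 1785 → May 24, 1786: 365 days.
May 24, 1786 → May 24, 1787: 365 days.
May 24, 1787 → May 24, 1788: 366 days (Feb 29, 1788 is in that span).
May 24, 1788 → May 24, 1789: 365 days.
May 24, 1789 → May 24, 1790: 365 days.
May 24, 1790 → May 24, 1791: 365 days.
May 24, 1791 → May 24, 1792: 366 days (Feb 29, 1792 is in that span).
May 24, 1792 → May 24, 1793: 365 days.
May 24, 1793 → May 24, 1794: 365 days.
May 24, 1794 → May 24, 1795: 365 days.
May 24, 1795 → May 24, 1796: 366 days (Feb 29, 1796 is in that span).
May 24, 1796 → May 24, 1797: 365 days.
May 24, 1797 → May 24, 1798: 365 days.
May 24, 1798 → Jun 24, 1798: 31 days (May has 31).
Jun 24, 1798 → Jul 24, 1798: 30 days (June has 30).
Jul 24, 1798 → Aug 24, 1798: 31 days (July has 31).
Aug 24, 1798 → Sep 24, 1798: 31 days (August has 31).
Sep 24, 1798 → Oct 24, 1798: 30 days (September has 30).
Oct 24, 1798 → Nov 24, 1798: 31 days (October has 31).
Nov 24, 1798 → Dec 24, 1798: 30 days (November has 30).
Dec 24, 1798 → Jan 24, 1799: 31 days (December has 31).
Jan 24, 1799 → Feb 24, 1799: 31 days (January has 31).
Feb 24, 1799 → Mar 3, 1799: 7 days.
Total: 6127 days.

6127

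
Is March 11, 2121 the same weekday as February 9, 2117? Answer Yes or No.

From Feb 9, 2117 to Mar 11, 2121 is 1491 days.
1491 mod 7 = 0, so they are the same weekday.
(Feb 9, 2117 is a Tuesday; Mar 11, 2121 is a Tuesday.)

Yes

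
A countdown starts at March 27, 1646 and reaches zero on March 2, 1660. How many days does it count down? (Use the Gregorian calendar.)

Mar 27, 1646 → Mar 27, 1647: 365 days.
Mar 27, 1647 → Mar 27, 1648: 366 days (Feb 29, 1648 is in that span).
Mar 27, 1648 → Mar 27, 1649: 365 days.
Mar 27, 1649 → Mar 27, 1650: 365 days.
Mar 27, 1650 → Mar 27, 1651: 365 days.
Mar 27, 1651 → Mar 27, 1652: 366 days (Feb 29, 1652 is in that span).
Mar 27, 1652 → Mar 27, 1653: 365 days.
Mar 27, 1653 → Mar 27, 1654: 365 days.
Mar 27, 1654 → Mar 27, 1655: 365 days.
Mar 27, 1655 → Mar 27, 1656: 366 days (Feb 29, 1656 is in that span).
Mar 27, 1656 → Mar 27, 1657: 365 days.
Mar 27, 1657 → Mar 27, 1658: 365 days.
Mar 27, 1658 → Mar 27, 1659: 365 days.
Mar 27, 1659 → Apr 27, 1659: 31 days (March has 31).
Apr 27, 1659 → May 27, 1659: 30 days (April has 30).
May 27, 1659 → Jun 27, 1659: 31 days (May has 31).
Jun 27, 1659 → Jul 27, 1659: 30 days (June has 30).
Jul 27, 1659 → Aug 27, 1659: 31 days (July has 31).
Aug 27, 1659 → Sep 27, 1659: 31 days (August has 31).
Sep 27, 1659 → Oct 27, 1659: 30 days (September has 30).
Oct 27, 1659 → Nov 27, 1659: 31 days (October has 31).
Nov 27, 1659 → Dec 27, 1659: 30 days (November has 30).
Dec 27, 1659 → Jan 27, 1660: 31 days (December has 31).
Jan 27, 1660 → Feb 27, 1660: 31 days (January has 31).
Feb 27, 1660 → Mar 2, 1660: 4 days.
Total: 5089 days.

5089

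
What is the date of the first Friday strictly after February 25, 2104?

February 29, 2104

Feb 25, 2104 is a Monday.
From Monday to the next Friday is 4 days.
Feb 25, 2104 + 4 = Feb 29, 2104.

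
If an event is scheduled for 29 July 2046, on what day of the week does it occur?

Doomsday rule: the anchor day for the 2000s is Tuesday. For year 46: 46÷12 = 3 r 10, and 10÷4 = 2, so 3+10+2 = 15.
Tuesday + 15 ≡ Wednesday — that's 2046's doomsday.
In July the doomsday date is Jul 11.
Jul 29 is 18 days after Jul 11; 18 mod 7 = 4, so Wednesday + 4 = Sunday.

Sunday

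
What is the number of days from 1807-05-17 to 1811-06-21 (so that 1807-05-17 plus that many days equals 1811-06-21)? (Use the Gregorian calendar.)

May 17, 1807 → May 17, 1808: 366 days (Feb 29, 1808 is in that span).
May 17, 1808 → May 17, 1809: 365 days.
May 17, 1809 → May 17, 1810: 365 days.
May 17, 1810 → Jun 17, 1810: 31 days (May has 31).
Jun 17, 1810 → Jul 17, 1810: 30 days (June has 30).
Jul 17, 1810 → Aug 17, 1810: 31 days (July has 31).
Aug 17, 1810 → Sep 17, 1810: 31 days (August has 31).
Sep 17, 1810 → Oct 17, 1810: 30 days (September has 30).
Oct 17, 1810 → Nov 17, 1810: 31 days (October has 31).
Nov 17, 1810 → Dec 17, 1810: 30 days (November has 30).
Dec 17, 1810 → Jan 17, 1811: 31 days (December has 31).
Jan 17, 1811 → Feb 17, 1811: 31 days (January has 31).
Feb 17, 1811 → Mar 17, 1811: 28 days (February has 28).
Mar 17, 1811 → Apr 17, 1811: 31 days (March has 31).
Apr 17, 1811 → May 17, 1811: 30 days (April has 30).
May 17, 1811 → Jun 17, 1811: 31 days (May has 31).
Jun 17, 1811 → Jun 21, 1811: 4 days.
Total: 1496 days.

1496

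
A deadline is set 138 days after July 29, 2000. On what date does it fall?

Jul has 31 days: +3 → Aug 1, 2000 (135 left).
Aug has 31 days: +31 → Sep 1, 2000 (104 left).
Sep has 30 days: +30 → Oct 1, 2000 (74 left).
Oct has 31 days: +31 → Nov 1, 2000 (43 left).
Nov has 30 days: +30 → Dec 1, 2000 (13 left).
+13 → Dec 14, 2000.

December 14, 2000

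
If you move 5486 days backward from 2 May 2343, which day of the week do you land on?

Tuesday

First find the weekday of May 2, 2343. Doomsday rule: the anchor day for the 2300s is Wednesday. For year 43: 43÷12 = 3 r 7, and 7÷4 = 1, so 3+7+1 = 11.
Wednesday + 11 ≡ Sunday — that's 2343's doomsday.
In May the doomsday date is May 9.
May 2 is 7 days before May 9; 7 mod 7 = 0, so Sunday − 0 = Sunday.
5486 mod 7 = 5, so 5486 days before a Sunday is Sunday − 5 = Tuesday.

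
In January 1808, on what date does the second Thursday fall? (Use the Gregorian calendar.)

January 14, 1808

January 1, 1808 is a Friday.
The first Thursday is therefore January 7 (6 days later).
The second Thursday is 7 + 1×7 = January 14.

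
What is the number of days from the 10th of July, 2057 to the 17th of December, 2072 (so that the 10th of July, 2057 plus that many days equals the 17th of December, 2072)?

Jul 10, 2057 → Jul 10, 2058: 365 days.
Jul 10, 2058 → Jul 10, 2059: 365 days.
Jul 10, 2059 → Jul 10, 2060: 366 days (Feb 29, 2060 is in that span).
Jul 10, 2060 → Jul 10, 2061: 365 days.
Jul 10, 2061 → Jul 10, 2062: 365 days.
Jul 10, 2062 → Jul 10, 2063: 365 days.
Jul 10, 2063 → Jul 10, 2064: 366 days (Feb 29, 2064 is in that span).
Jul 10, 2064 → Jul 10, 2065: 365 days.
Jul 10, 2065 → Jul 10, 2066: 365 days.
Jul 10, 2066 → Jul 10, 2067: 365 days.
Jul 10, 2067 → Jul 10, 2068: 366 days (Feb 29, 2068 is in that span).
Jul 10, 2068 → Jul 10, 2069: 365 days.
Jul 10, 2069 → Jul 10, 2070: 365 days.
Jul 10, 2070 → Jul 10, 2071: 365 days.
Jul 10, 2071 → Jul 10, 2072: 366 days (Feb 29, 2072 is in that span).
Jul 10, 2072 → Aug 10, 2072: 31 days (July has 31).
Aug 10, 2072 → Sep 10, 2072: 31 days (August has 31).
Sep 10, 2072 → Oct 10, 2072: 30 days (September has 30).
Oct 10, 2072 → Nov 10, 2072: 31 days (October has 31).
Nov 10, 2072 → Dec 10, 2072: 30 days (November has 30).
Dec 10, 2072 → Dec 17, 2072: 7 days.
Total: 5639 days.

5639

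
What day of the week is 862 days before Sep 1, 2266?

Friday

First find the weekday of Sep 1, 2266. Doomsday rule: the anchor day for the 2200s is Friday. For year 66: 66÷12 = 5 r 6, and 6÷4 = 1, so 5+6+1 = 12.
Friday + 12 ≡ Wednesday — that's 2266's doomsday.
In September the doomsday date is Sep 5.
Sep 1 is 4 days before Sep 5; 4 mod 7 = 4, so Wednesday − 4 = Saturday.
862 mod 7 = 1, so 862 days before a Saturday is Saturday − 1 = Friday.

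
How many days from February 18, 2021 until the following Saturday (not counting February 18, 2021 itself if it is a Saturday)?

Feb 18, 2021 is a Thursday.
From Thursday to the next Saturday is 2 days.

2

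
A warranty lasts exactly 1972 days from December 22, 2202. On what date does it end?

May 16, 2208

+365 (one year) → Dec 22, 2203 (1607 left).
+366 (one year; includes Feb 29, 2204) → Dec 22, 2204 (1241 left).
+365 (one year) → Dec 22, 2205 (876 left).
+365 (one year) → Dec 22, 2206 (511 left).
+365 (one year) → Dec 22, 2207 (146 left).
Dec has 31 days: +10 → Jan 1, 2208 (136 left).
Jan has 31 days: +31 → Feb 1, 2208 (105 left).
Feb has 29 days: +29 → Mar 1, 2208 (76 left).
Mar has 31 days: +31 → Apr 1, 2208 (45 left).
Apr has 30 days: +30 → May 1, 2208 (15 left).
+15 → May 16, 2208.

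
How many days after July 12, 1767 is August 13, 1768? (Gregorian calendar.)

Jul 12, 1767 → Aug 12, 1767: 31 days (July has 31).
Aug 12, 1767 → Sep 12, 1767: 31 days (August has 31).
Sep 12, 1767 → Oct 12, 1767: 30 days (September has 30).
Oct 12, 1767 → Nov 12, 1767: 31 days (October has 31).
Nov 12, 1767 → Dec 12, 1767: 30 days (November has 30).
Dec 12, 1767 → Jan 12, 1768: 31 days (December has 31).
Jan 12, 1768 → Feb 12, 1768: 31 days (January has 31).
Feb 12, 1768 → Mar 12, 1768: 29 days (February has 29).
Mar 12, 1768 → Apr 12, 1768: 31 days (March has 31).
Apr 12, 1768 → May 12, 1768: 30 days (April has 30).
May 12, 1768 → Jun 12, 1768: 31 days (May has 31).
Jun 12, 1768 → Jul 12, 1768: 30 days (June has 30).
Jul 12, 1768 → Aug 12, 1768: 31 days (July has 31).
Aug 12, 1768 → Aug 13, 1768: 1 days.
Total: 398 days.

398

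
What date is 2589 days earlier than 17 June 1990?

May 16, 1983

−365 (one year) → Jun 17, 1989 (2224 left).
−365 (one year) → Jun 17, 1988 (1859 left).
−366 (one year; includes Feb 29, 1988) → Jun 17, 1987 (1493 left).
−365 (one year) → Jun 17, 1986 (1128 left).
−365 (one year) → Jun 17, 1985 (763 left).
−365 (one year) → Jun 17, 1984 (398 left).
−17 → May 31, 1984 (end of May, 31 days; 381 left).
−31 → Apr 30, 1984 (end of Apr, 30 days; 350 left).
−30 → Mar 31, 1984 (end of Mar, 31 days; 320 left).
−31 → Feb 29, 1984 (end of Feb, 29 days; 289 left).
−29 → Jan 31, 1984 (end of Jan, 31 days; 260 left).
−31 → Dec 31, 1983 (end of Dec, 31 days; 229 left).
−31 → Nov 30, 1983 (end of Nov, 30 days; 198 left).
−30 → Oct 31, 1983 (end of Oct, 31 days; 168 left).
−31 → Sep 30, 1983 (end of Sep, 30 days; 137 left).
−30 → Aug 31, 1983 (end of Aug, 31 days; 107 left).
−31 → Jul 31, 1983 (end of Jul, 31 days; 76 left).
−31 → Jun 30, 1983 (end of Jun, 30 days; 45 left).
−30 → May 31, 1983 (end of May, 31 days; 15 left).
−15 → May 16, 1983.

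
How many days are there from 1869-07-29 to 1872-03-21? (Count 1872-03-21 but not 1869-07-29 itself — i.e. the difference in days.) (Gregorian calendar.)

Jul 29, 1869 → Jul 29, 1870: 365 days.
Jul 29, 1870 → Jul 29, 1871: 365 days.
Jul 29, 1871 → Aug 29, 1871: 31 days (July has 31).
Aug 29, 1871 → Sep 29, 1871: 31 days (August has 31).
Sep 29, 1871 → Oct 29, 1871: 30 days (September has 30).
Oct 29, 1871 → Nov 29, 1871: 31 days (October has 31).
Nov 29, 1871 → Dec 29, 1871: 30 days (November has 30).
Dec 29, 1871 → Jan 29, 1872: 31 days (December has 31).
Jan 29, 1872 → Feb 29, 1872: 31 days (January has 31).
Feb 29, 1872 → Mar 21, 1872: 21 days.
Total: 966 days.

966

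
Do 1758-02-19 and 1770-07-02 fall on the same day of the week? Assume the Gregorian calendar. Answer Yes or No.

No

From Feb 19, 1758 to Jul 2, 1770 is 4516 days.
4516 mod 7 = 1, so they are different weekdays.
(Feb 19, 1758 is a Sunday; Jul 2, 1770 is a Monday.)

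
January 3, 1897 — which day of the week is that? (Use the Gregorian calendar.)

Doomsday rule: the anchor day for the 1800s is Friday. For year 97: 97÷12 = 8 r 1, and 1÷4 = 0, so 8+1+0 = 9.
Friday + 9 ≡ Sunday — that's 1897's doomsday.
In January the doomsday date is Jan 3 (1897 is not a leap year).
Jan 3 is the doomsday itself: Sunday.

Sunday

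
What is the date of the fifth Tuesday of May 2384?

May 1, 2384 is a Tuesday.
The first Tuesday is therefore May 1 (same day).
The fifth Tuesday is 1 + 4×7 = May 29.

May 29, 2384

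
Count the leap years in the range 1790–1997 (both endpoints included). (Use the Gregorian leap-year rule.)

Multiples of 4 in [1790,1997]: 52.
Of those, multiples of 100: 2 (not leap unless ÷400).
Multiples of 400: 0.
Leap years = 52 − 2 + 0 = 50.

50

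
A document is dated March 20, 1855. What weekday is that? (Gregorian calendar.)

Doomsday rule: the anchor day for the 1800s is Friday. For year 55: 55÷12 = 4 r 7, and 7÷4 = 1, so 4+7+1 = 12.
Friday + 12 ≡ Wednesday — that's 1855's doomsday.
In March the doomsday date is Mar 14.
Mar 20 is 6 days after Mar 14; 6 mod 7 = 6, so Wednesday + 6 = Tuesday.

Tuesday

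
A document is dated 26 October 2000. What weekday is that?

Doomsday rule: the anchor day for the 2000s is Tuesday. For year 00: 0÷12 = 0 r 0, and 0÷4 = 0, so 0+0+0 = 0.
Tuesday + 0 ≡ Tuesday — that's 2000's doomsday.
In October the doomsday date is Oct 10.
Oct 26 is 16 days after Oct 10; 16 mod 7 = 2, so Tuesday + 2 = Thursday.

Thursday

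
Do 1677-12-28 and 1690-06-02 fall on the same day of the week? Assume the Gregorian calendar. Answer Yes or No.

No

From Dec 28, 1677 to Jun 2, 1690 is 4539 days.
4539 mod 7 = 3, so they are different weekdays.
(Dec 28, 1677 is a Tuesday; Jun 2, 1690 is a Friday.)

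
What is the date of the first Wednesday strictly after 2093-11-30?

Nov 30, 2093 is a Monday.
From Monday to the next Wednesday is 2 days.
Nov 30, 2093 + 2 = Dec 2, 2093.

December 2, 2093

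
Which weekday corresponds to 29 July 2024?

January 1, 2024 is a Monday.
Jan 1, 2024 → Feb 1, 2024: 31 days (January has 31).
Feb 1, 2024 → Mar 1, 2024: 29 days (February has 29).
Mar 1, 2024 → Apr 1, 2024: 31 days (March has 31).
Apr 1, 2024 → May 1, 2024: 30 days (April has 30).
May 1, 2024 → Jun 1, 2024: 31 days (May has 31).
Jun 1, 2024 → Jul 1, 2024: 30 days (June has 30).
Jul 1, 2024 → Jul 29, 2024: 28 days.
Total: 210 days.
210 mod 7 = 0, so Monday + 0 = Monday.

Monday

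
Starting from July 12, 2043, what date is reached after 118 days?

Jul has 31 days: +20 → Aug 1, 2043 (98 left).
Aug has 31 days: +31 → Sep 1, 2043 (67 left).
Sep has 30 days: +30 → Oct 1, 2043 (37 left).
Oct has 31 days: +31 → Nov 1, 2043 (6 left).
+6 → Nov 7, 2043.

November 7, 2043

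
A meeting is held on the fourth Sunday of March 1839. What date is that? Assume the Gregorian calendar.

March 24, 1839

March 1, 1839 is a Friday.
The first Sunday is therefore March 3 (2 days later).
The fourth Sunday is 3 + 3×7 = March 24.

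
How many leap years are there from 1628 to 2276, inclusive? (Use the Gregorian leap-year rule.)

158

Multiples of 4 in [1628,2276]: 163.
Of those, multiples of 100: 6 (not leap unless ÷400).
Multiples of 400: 1.
Leap years = 163 − 6 + 1 = 158.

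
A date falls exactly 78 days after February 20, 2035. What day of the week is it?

Wednesday

Feb 20, 2035 is a Tuesday.
78 mod 7 = 1, so 78 days after a Tuesday is Tuesday + 1 = Wednesday.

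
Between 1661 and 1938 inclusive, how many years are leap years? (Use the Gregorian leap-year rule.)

Multiples of 4 in [1661,1938]: 69.
Of those, multiples of 100: 3 (not leap unless ÷400).
Multiples of 400: 0.
Leap years = 69 − 3 + 0 = 66.

66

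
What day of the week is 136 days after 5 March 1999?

First find the weekday of Mar 5, 1999. Doomsday rule: the anchor day for the 1900s is Wednesday. For year 99: 99÷12 = 8 r 3, and 3÷4 = 0, so 8+3+0 = 11.
Wednesday + 11 ≡ Sunday — that's 1999's doomsday.
In March the doomsday date is Mar 14.
Mar 5 is 9 days before Mar 14; 9 mod 7 = 2, so Sunday − 2 = Friday.
136 mod 7 = 3, so 136 days after a Friday is Friday + 3 = Monday.

Monday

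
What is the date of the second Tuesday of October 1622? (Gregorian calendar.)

October 11, 1622

October 1, 1622 is a Saturday.
The first Tuesday is therefore October 4 (3 days later).
The second Tuesday is 4 + 1×7 = October 11.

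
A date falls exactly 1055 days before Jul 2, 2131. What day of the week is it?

First find the weekday of Jul 2, 2131. Doomsday rule: the anchor day for the 2100s is Sunday. For year 31: 31÷12 = 2 r 7, and 7÷4 = 1, so 2+7+1 = 10.
Sunday + 10 ≡ Wednesday — that's 2131's doomsday.
In July the doomsday date is Jul 11.
Jul 2 is 9 days before Jul 11; 9 mod 7 = 2, so Wednesday − 2 = Monday.
1055 mod 7 = 5, so 1055 days before a Monday is Monday − 5 = Wednesday.

Wednesday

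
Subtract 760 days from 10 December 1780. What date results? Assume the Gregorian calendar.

November 11, 1778

−366 (one year; includes Feb 29, 1780) → Dec 10, 1779 (394 left).
−10 → Nov 30, 1779 (end of Nov, 30 days; 384 left).
−30 → Oct 31, 1779 (end of Oct, 31 days; 354 left).
−31 → Sep 30, 1779 (end of Sep, 30 days; 323 left).
−30 → Aug 31, 1779 (end of Aug, 31 days; 293 left).
−31 → Jul 31, 1779 (end of Jul, 31 days; 262 left).
−31 → Jun 30, 1779 (end of Jun, 30 days; 231 left).
−30 → May 31, 1779 (end of May, 31 days; 201 left).
−31 → Apr 30, 1779 (end of Apr, 30 days; 170 left).
−30 → Mar 31, 1779 (end of Mar, 31 days; 140 left).
−31 → Feb 28, 1779 (end of Feb, 28 days; 109 left).
−28 → Jan 31, 1779 (end of Jan, 31 days; 81 left).
−31 → Dec 31, 1778 (end of Dec, 31 days; 50 left).
−31 → Nov 30, 1778 (end of Nov, 30 days; 19 left).
−19 → Nov 11, 1778.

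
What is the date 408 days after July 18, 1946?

August 30, 1947

+365 (one year) → Jul 18, 1947 (43 left).
Jul has 31 days: +14 → Aug 1, 1947 (29 left).
+29 → Aug 30, 1947.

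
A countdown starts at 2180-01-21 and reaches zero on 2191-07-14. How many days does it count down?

4192

Jan 21, 2180 → Jan 21, 2181: 366 days (Feb 29, 2180 is in that span).
Jan 21, 2181 → Jan 21, 2182: 365 days.
Jan 21, 2182 → Jan 21, 2183: 365 days.
Jan 21, 2183 → Jan 21, 2184: 365 days.
Jan 21, 2184 → Jan 21, 2185: 366 days (Feb 29, 2184 is in that span).
Jan 21, 2185 → Jan 21, 2186: 365 days.
Jan 21, 2186 → Jan 21, 2187: 365 days.
Jan 21, 2187 → Jan 21, 2188: 365 days.
Jan 21, 2188 → Jan 21, 2189: 366 days (Feb 29, 2188 is in that span).
Jan 21, 2189 → Jan 21, 2190: 365 days.
Jan 21, 2190 → Jan 21, 2191: 365 days.
Jan 21, 2191 → Feb 21, 2191: 31 days (January has 31).
Feb 21, 2191 → Mar 21, 2191: 28 days (February has 28).
Mar 21, 2191 → Apr 21, 2191: 31 days (March has 31).
Apr 21, 2191 → May 21, 2191: 30 days (April has 30).
May 21, 2191 → Jun 21, 2191: 31 days (May has 31).
Jun 21, 2191 → Jul 14, 2191: 23 days.
Total: 4192 days.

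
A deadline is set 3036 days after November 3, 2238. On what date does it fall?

+365 (one year) → Nov 3, 2239 (2671 left).
+366 (one year; includes Feb 29, 2240) → Nov 3, 2240 (2305 left).
+365 (one year) → Nov 3, 2241 (1940 left).
+365 (one year) → Nov 3, 2242 (1575 left).
+365 (one year) → Nov 3, 2243 (1210 left).
+366 (one year; includes Feb 29, 2244) → Nov 3, 2244 (844 left).
+365 (one year) → Nov 3, 2245 (479 left).
+365 (one year) → Nov 3, 2246 (114 left).
Nov has 30 days: +28 → Dec 1, 2246 (86 left).
Dec has 31 days: +31 → Jan 1, 2247 (55 left).
Jan has 31 days: +31 → Feb 1, 2247 (24 left).
+24 → Feb 25, 2247.

February 25, 2247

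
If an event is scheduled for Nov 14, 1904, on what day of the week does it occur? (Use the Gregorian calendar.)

Monday

Doomsday rule: the anchor day for the 1900s is Wednesday. For year 04: 4÷12 = 0 r 4, and 4÷4 = 1, so 0+4+1 = 5.
Wednesday + 5 ≡ Monday — that's 1904's doomsday.
In November the doomsday date is Nov 7.
Nov 14 is 7 days after Nov 7; 7 mod 7 = 0, so Monday + 0 = Monday.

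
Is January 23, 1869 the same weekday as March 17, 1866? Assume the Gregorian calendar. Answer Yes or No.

Yes

From Mar 17, 1866 to Jan 23, 1869 is 1043 days.
1043 mod 7 = 0, so they are the same weekday.
(Mar 17, 1866 is a Saturday; Jan 23, 1869 is a Saturday.)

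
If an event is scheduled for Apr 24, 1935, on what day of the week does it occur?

Doomsday rule: the anchor day for the 1900s is Wednesday. For year 35: 35÷12 = 2 r 11, and 11÷4 = 2, so 2+11+2 = 15.
Wednesday + 15 ≡ Thursday — that's 1935's doomsday.
In April the doomsday date is Apr 4.
Apr 24 is 20 days after Apr 4; 20 mod 7 = 6, so Thursday + 6 = Wednesday.

Wednesday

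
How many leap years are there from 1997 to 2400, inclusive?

Multiples of 4 in [1997,2400]: 101.
Of those, multiples of 100: 5 (not leap unless ÷400).
Multiples of 400: 2.
Leap years = 101 − 5 + 2 = 98.

98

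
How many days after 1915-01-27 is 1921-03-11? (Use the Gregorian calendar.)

Jan 27, 1915 → Jan 27, 1916: 365 days.
Jan 27, 1916 → Jan 27, 1917: 366 days (Feb 29, 1916 is in that span).
Jan 27, 1917 → Jan 27, 1918: 365 days.
Jan 27, 1918 → Jan 27, 1919: 365 days.
Jan 27, 1919 → Jan 27, 1920: 365 days.
Jan 27, 1920 → Jan 27, 1921: 366 days (Feb 29, 1920 is in that span).
Jan 27, 1921 → Feb 27, 1921: 31 days (January has 31).
Feb 27, 1921 → Mar 11, 1921: 12 days.
Total: 2235 days.

2235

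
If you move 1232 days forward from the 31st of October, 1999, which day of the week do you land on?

Sunday

Oct 31, 1999 is a Sunday.
1232 mod 7 = 0, so 1232 days after a Sunday is Sunday + 0 = Sunday.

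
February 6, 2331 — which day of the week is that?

Doomsday rule: the anchor day for the 2300s is Wednesday. For year 31: 31÷12 = 2 r 7, and 7÷4 = 1, so 2+7+1 = 10.
Wednesday + 10 ≡ Saturday — that's 2331's doomsday.
In February the doomsday date is Feb 28 (2331 is not a leap year).
Feb 6 is 22 days before Feb 28; 22 mod 7 = 1, so Saturday − 1 = Friday.

Friday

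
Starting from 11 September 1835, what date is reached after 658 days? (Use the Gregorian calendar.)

+366 (one year; includes Feb 29, 1836) → Sep 11, 1836 (292 left).
Sep has 30 days: +20 → Oct 1, 1836 (272 left).
Oct has 31 days: +31 → Nov 1, 1836 (241 left).
Nov has 30 days: +30 → Dec 1, 1836 (211 left).
Dec has 31 days: +31 → Jan 1, 1837 (180 left).
Jan has 31 days: +31 → Feb 1, 1837 (149 left).
Feb has 28 days: +28 → Mar 1, 1837 (121 left).
Mar has 31 days: +31 → Apr 1, 1837 (90 left).
Apr has 30 days: +30 → May 1, 1837 (60 left).
May has 31 days: +31 → Jun 1, 1837 (29 left).
+29 → Jun 30, 1837.

June 30, 1837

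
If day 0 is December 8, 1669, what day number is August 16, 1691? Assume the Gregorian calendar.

7921

Dec 8, 1669 → Dec 8, 1670: 365 days.
Dec 8, 1670 → Dec 8, 1671: 365 days.
Dec 8, 1671 → Dec 8, 1672: 366 days (Feb 29, 1672 is in that span).
Dec 8, 1672 → Dec 8, 1673: 365 days.
Dec 8, 1673 → Dec 8, 1674: 365 days.
Dec 8, 1674 → Dec 8, 1675: 365 days.
Dec 8, 1675 → Dec 8, 1676: 366 days (Feb 29, 1676 is in that span).
Dec 8, 1676 → Dec 8, 1677: 365 days.
Dec 8, 1677 → Dec 8, 1678: 365 days.
Dec 8, 1678 → Dec 8, 1679: 365 days.
Dec 8, 1679 → Dec 8, 1680: 366 days (Feb 29, 1680 is in that span).
Dec 8, 1680 → Dec 8, 1681: 365 days.
Dec 8, 1681 → Dec 8, 1682: 365 days.
Dec 8, 1682 → Dec 8, 1683: 365 days.
Dec 8, 1683 → Dec 8, 1684: 366 days (Feb 29, 1684 is in that span).
Dec 8, 1684 → Dec 8, 1685: 365 days.
Dec 8, 1685 → Dec 8, 1686: 365 days.
Dec 8, 1686 → Dec 8, 1687: 365 days.
Dec 8, 1687 → Dec 8, 1688: 366 days (Feb 29, 1688 is in that span).
Dec 8, 1688 → Dec 8, 1689: 365 days.
Dec 8, 1689 → Dec 8, 1690: 365 days.
Dec 8, 1690 → Jan 8, 1691: 31 days (December has 31).
Jan 8, 1691 → Feb 8, 1691: 31 days (January has 31).
Feb 8, 1691 → Mar 8, 1691: 28 days (February has 28).
Mar 8, 1691 → Apr 8, 1691: 31 days (March has 31).
Apr 8, 1691 → May 8, 1691: 30 days (April has 30).
May 8, 1691 → Jun 8, 1691: 31 days (May has 31).
Jun 8, 1691 → Jul 8, 1691: 30 days (June has 30).
Jul 8, 1691 → Aug 8, 1691: 31 days (July has 31).
Aug 8, 1691 → Aug 16, 1691: 8 days.
Total: 7921 days.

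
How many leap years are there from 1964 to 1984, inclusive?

Multiples of 4 in [1964,1984]: 6.
Of those, multiples of 100: 0 (not leap unless ÷400).
Multiples of 400: 0.
Leap years = 6 − 0 + 0 = 6.

6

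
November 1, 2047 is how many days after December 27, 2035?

Dec 27, 2035 → Dec 27, 2036: 366 days (Feb 29, 2036 is in that span).
Dec 27, 2036 → Dec 27, 2037: 365 days.
Dec 27, 2037 → Dec 27, 2038: 365 days.
Dec 27, 2038 → Dec 27, 2039: 365 days.
Dec 27, 2039 → Dec 27, 2040: 366 days (Feb 29, 2040 is in that span).
Dec 27, 2040 → Dec 27, 2041: 365 days.
Dec 27, 2041 → Dec 27, 2042: 365 days.
Dec 27, 2042 → Dec 27, 2043: 365 days.
Dec 27, 2043 → Dec 27, 2044: 366 days (Feb 29, 2044 is in that span).
Dec 27, 2044 → Dec 27, 2045: 365 days.
Dec 27, 2045 → Dec 27, 2046: 365 days.
Dec 27, 2046 → Jan 27, 2047: 31 days (December has 31).
Jan 27, 2047 → Feb 27, 2047: 31 days (January has 31).
Feb 27, 2047 → Mar 27, 2047: 28 days (February has 28).
Mar 27, 2047 → Apr 27, 2047: 31 days (March has 31).
Apr 27, 2047 → May 27, 2047: 30 days (April has 30).
May 27, 2047 → Jun 27, 2047: 31 days (May has 31).
Jun 27, 2047 → Jul 27, 2047: 30 days (June has 30).
Jul 27, 2047 → Aug 27, 2047: 31 days (July has 31).
Aug 27, 2047 → Sep 27, 2047: 31 days (August has 31).
Sep 27, 2047 → Oct 27, 2047: 30 days (September has 30).
Oct 27, 2047 → Nov 1, 2047: 5 days.
Total: 4327 days.

4327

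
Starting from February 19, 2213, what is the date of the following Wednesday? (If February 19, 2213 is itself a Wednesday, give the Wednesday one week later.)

February 24, 2213

Feb 19, 2213 is a Friday.
From Friday to the next Wednesday is 5 days.
Feb 19, 2213 + 5 = Feb 24, 2213.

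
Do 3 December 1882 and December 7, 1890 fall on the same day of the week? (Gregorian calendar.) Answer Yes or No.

From Dec 3, 1882 to Dec 7, 1890 is 2926 days.
2926 mod 7 = 0, so they are the same weekday.
(Dec 3, 1882 is a Sunday; Dec 7, 1890 is a Sunday.)

Yes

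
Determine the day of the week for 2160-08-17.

Sunday

Doomsday rule: the anchor day for the 2100s is Sunday. For year 60: 60÷12 = 5 r 0, and 0÷4 = 0, so 5+0+0 = 5.
Sunday + 5 ≡ Friday — that's 2160's doomsday.
In August the doomsday date is Aug 8.
Aug 17 is 9 days after Aug 8; 9 mod 7 = 2, so Friday + 2 = Sunday.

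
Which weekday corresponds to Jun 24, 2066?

Doomsday rule: the anchor day for the 2000s is Tuesday. For year 66: 66÷12 = 5 r 6, and 6÷4 = 1, so 5+6+1 = 12.
Tuesday + 12 ≡ Sunday — that's 2066's doomsday.
In June the doomsday date is Jun 6.
Jun 24 is 18 days after Jun 6; 18 mod 7 = 4, so Sunday + 4 = Thursday.

Thursday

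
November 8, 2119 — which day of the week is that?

Doomsday rule: the anchor day for the 2100s is Sunday. For year 19: 19÷12 = 1 r 7, and 7÷4 = 1, so 1+7+1 = 9.
Sunday + 9 ≡ Tuesday — that's 2119's doomsday.
In November the doomsday date is Nov 7.
Nov 8 is 1 day after Nov 7; 1 mod 7 = 1, so Tuesday + 1 = Wednesday.

Wednesday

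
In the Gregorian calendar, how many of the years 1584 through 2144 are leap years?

Multiples of 4 in [1584,2144]: 141.
Of those, multiples of 100: 6 (not leap unless ÷400).
Multiples of 400: 2.
Leap years = 141 − 6 + 2 = 137.

137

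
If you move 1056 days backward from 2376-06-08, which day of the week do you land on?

Wednesday

First find the weekday of Jun 8, 2376. Doomsday rule: the anchor day for the 2300s is Wednesday. For year 76: 76÷12 = 6 r 4, and 4÷4 = 1, so 6+4+1 = 11.
Wednesday + 11 ≡ Sunday — that's 2376's doomsday.
In June the doomsday date is Jun 6.
Jun 8 is 2 days after Jun 6; 2 mod 7 = 2, so Sunday + 2 = Tuesday.
1056 mod 7 = 6, so 1056 days before a Tuesday is Tuesday − 6 = Wednesday.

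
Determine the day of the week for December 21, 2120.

Saturday

Doomsday rule: the anchor day for the 2100s is Sunday. For year 20: 20÷12 = 1 r 8, and 8÷4 = 2, so 1+8+2 = 11.
Sunday + 11 ≡ Thursday — that's 2120's doomsday.
In December the doomsday date is Dec 12.
Dec 21 is 9 days after Dec 12; 9 mod 7 = 2, so Thursday + 2 = Saturday.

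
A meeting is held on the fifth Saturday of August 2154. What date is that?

August 31, 2154

August 1, 2154 is a Thursday.
The first Saturday is therefore August 3 (2 days later).
The fifth Saturday is 3 + 4×7 = August 31.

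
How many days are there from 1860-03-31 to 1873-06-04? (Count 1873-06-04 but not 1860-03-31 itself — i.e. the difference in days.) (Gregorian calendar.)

4813

Mar 31, 1860 → Mar 31, 1861: 365 days.
Mar 31, 1861 → Mar 31, 1862: 365 days.
Mar 31, 1862 → Mar 31, 1863: 365 days.
Mar 31, 1863 → Mar 31, 1864: 366 days (Feb 29, 1864 is in that span).
Mar 31, 1864 → Mar 31, 1865: 365 days.
Mar 31, 1865 → Mar 31, 1866: 365 days.
Mar 31, 1866 → Mar 31, 1867: 365 days.
Mar 31, 1867 → Mar 31, 1868: 366 days (Feb 29, 1868 is in that span).
Mar 31, 1868 → Mar 31, 1869: 365 days.
Mar 31, 1869 → Mar 31, 1870: 365 days.
Mar 31, 1870 → Mar 31, 1871: 365 days.
Mar 31, 1871 → Mar 31, 1872: 366 days (Feb 29, 1872 is in that span).
Mar 31, 1872 → Mar 31, 1873: 365 days.
Mar 31, 1873 → Apr 30, 1873: 30 days (March has 31).
Apr 30, 1873 → May 30, 1873: 30 days (April has 30).
May 30, 1873 → Jun 4, 1873: 5 days.
Total: 4813 days.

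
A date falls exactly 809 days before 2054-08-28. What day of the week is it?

Monday

First find the weekday of Aug 28, 2054. Doomsday rule: the anchor day for the 2000s is Tuesday. For year 54: 54÷12 = 4 r 6, and 6÷4 = 1, so 4+6+1 = 11.
Tuesday + 11 ≡ Saturday — that's 2054's doomsday.
In August the doomsday date is Aug 8.
Aug 28 is 20 days after Aug 8; 20 mod 7 = 6, so Saturday + 6 = Friday.
809 mod 7 = 4, so 809 days before a Friday is Friday − 4 = Monday.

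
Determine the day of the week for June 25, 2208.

Saturday

Doomsday rule: the anchor day for the 2200s is Friday. For year 08: 8÷12 = 0 r 8, and 8÷4 = 2, so 0+8+2 = 10.
Friday + 10 ≡ Monday — that's 2208's doomsday.
In June the doomsday date is Jun 6.
Jun 25 is 19 days after Jun 6; 19 mod 7 = 5, so Monday + 5 = Saturday.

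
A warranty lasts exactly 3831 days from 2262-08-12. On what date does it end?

+365 (one year) → Aug 12, 2263 (3466 left).
+366 (one year; includes Feb 29, 2264) → Aug 12, 2264 (3100 left).
+365 (one year) → Aug 12, 2265 (2735 left).
+365 (one year) → Aug 12, 2266 (2370 left).
+365 (one year) → Aug 12, 2267 (2005 left).
+366 (one year; includes Feb 29, 2268) → Aug 12, 2268 (1639 left).
+365 (one year) → Aug 12, 2269 (1274 left).
+365 (one year) → Aug 12, 2270 (909 left).
+365 (one year) → Aug 12, 2271 (544 left).
+366 (one year; includes Feb 29, 2272) → Aug 12, 2272 (178 left).
Aug has 31 days: +20 → Sep 1, 2272 (158 left).
Sep has 30 days: +30 → Oct 1, 2272 (128 left).
Oct has 31 days: +31 → Nov 1, 2272 (97 left).
Nov has 30 days: +30 → Dec 1, 2272 (67 left).
Dec has 31 days: +31 → Jan 1, 2273 (36 left).
Jan has 31 days: +31 → Feb 1, 2273 (5 left).
+5 → Feb 6, 2273.

February 6, 2273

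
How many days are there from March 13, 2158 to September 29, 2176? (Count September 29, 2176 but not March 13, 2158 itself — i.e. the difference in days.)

6775

Mar 13, 2158 → Mar 13, 2159: 365 days.
Mar 13, 2159 → Mar 13, 2160: 366 days (Feb 29, 2160 is in that span).
Mar 13, 2160 → Mar 13, 2161: 365 days.
Mar 13, 2161 → Mar 13, 2162: 365 days.
Mar 13, 2162 → Mar 13, 2163: 365 days.
Mar 13, 2163 → Mar 13, 2164: 366 days (Feb 29, 2164 is in that span).
Mar 13, 2164 → Mar 13, 2165: 365 days.
Mar 13, 2165 → Mar 13, 2166: 365 days.
Mar 13, 2166 → Mar 13, 2167: 365 days.
Mar 13, 2167 → Mar 13, 2168: 366 days (Feb 29, 2168 is in that span).
Mar 13, 2168 → Mar 13, 2169: 365 days.
Mar 13, 2169 → Mar 13, 2170: 365 days.
Mar 13, 2170 → Mar 13, 2171: 365 days.
Mar 13, 2171 → Mar 13, 2172: 366 days (Feb 29, 2172 is in that span).
Mar 13, 2172 → Mar 13, 2173: 365 days.
Mar 13, 2173 → Mar 13, 2174: 365 days.
Mar 13, 2174 → Mar 13, 2175: 365 days.
Mar 13, 2175 → Mar 13, 2176: 366 days (Feb 29, 2176 is in that span).
Mar 13, 2176 → Apr 13, 2176: 31 days (March has 31).
Apr 13, 2176 → May 13, 2176: 30 days (April has 30).
May 13, 2176 → Jun 13, 2176: 31 days (May has 31).
Jun 13, 2176 → Jul 13, 2176: 30 days (June has 30).
Jul 13, 2176 → Aug 13, 2176: 31 days (July has 31).
Aug 13, 2176 → Sep 13, 2176: 31 days (August has 31).
Sep 13, 2176 → Sep 29, 2176: 16 days.
Total: 6775 days.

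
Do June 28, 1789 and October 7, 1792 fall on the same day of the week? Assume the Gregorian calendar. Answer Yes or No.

Yes

From Jun 28, 1789 to Oct 7, 1792 is 1197 days.
1197 mod 7 = 0, so they are the same weekday.
(Jun 28, 1789 is a Sunday; Oct 7, 1792 is a Sunday.)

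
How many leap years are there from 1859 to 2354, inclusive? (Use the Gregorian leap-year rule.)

120

Multiples of 4 in [1859,2354]: 124.
Of those, multiples of 100: 5 (not leap unless ÷400).
Multiples of 400: 1.
Leap years = 124 − 5 + 1 = 120.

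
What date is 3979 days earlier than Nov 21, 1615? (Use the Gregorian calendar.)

−365 (one year) → Nov 21, 1614 (3614 left).
−365 (one year) → Nov 21, 1613 (3249 left).
−365 (one year) → Nov 21, 1612 (2884 left).
−366 (one year; includes Feb 29, 1612) → Nov 21, 1611 (2518 left).
−365 (one year) → Nov 21, 1610 (2153 left).
−365 (one year) → Nov 21, 1609 (1788 left).
−365 (one year) → Nov 21, 1608 (1423 left).
−366 (one year; includes Feb 29, 1608) → Nov 21, 1607 (1057 left).
−365 (one year) → Nov 21, 1606 (692 left).
−365 (one year) → Nov 21, 1605 (327 left).
−21 → Oct 31, 1605 (end of Oct, 31 days; 306 left).
−31 → Sep 30, 1605 (end of Sep, 30 days; 275 left).
−30 → Aug 31, 1605 (end of Aug, 31 days; 245 left).
−31 → Jul 31, 1605 (end of Jul, 31 days; 214 left).
−31 → Jun 30, 1605 (end of Jun, 30 days; 183 left).
−30 → May 31, 1605 (end of May, 31 days; 153 left).
−31 → Apr 30, 1605 (end of Apr, 30 days; 122 left).
−30 → Mar 31, 1605 (end of Mar, 31 days; 92 left).
−31 → Feb 28, 1605 (end of Feb, 28 days; 61 left).
−28 → Jan 31, 1605 (end of Jan, 31 days; 33 left).
−31 → Dec 31, 1604 (end of Dec, 31 days; 2 left).
−2 → Dec 29, 1604.

December 29, 1604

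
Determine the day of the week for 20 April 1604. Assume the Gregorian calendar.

Tuesday

Doomsday rule: the anchor day for the 1600s is Tuesday. For year 04: 4÷12 = 0 r 4, and 4÷4 = 1, so 0+4+1 = 5.
Tuesday + 5 ≡ Sunday — that's 1604's doomsday.
In April the doomsday date is Apr 4.
Apr 20 is 16 days after Apr 4; 16 mod 7 = 2, so Sunday + 2 = Tuesday.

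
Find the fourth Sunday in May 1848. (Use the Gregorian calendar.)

May 1, 1848 is a Monday.
The first Sunday is therefore May 7 (6 days later).
The fourth Sunday is 7 + 3×7 = May 28.

May 28, 1848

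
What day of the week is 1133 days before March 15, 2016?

Mar 15, 2016 is a Tuesday.
1133 mod 7 = 6, so 1133 days before a Tuesday is Tuesday − 6 = Wednesday.

Wednesday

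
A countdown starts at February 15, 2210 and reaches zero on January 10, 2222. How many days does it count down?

Feb 15, 2210 → Feb 15, 2211: 365 days.
Feb 15, 2211 → Feb 15, 2212: 365 days.
Feb 15, 2212 → Feb 15, 2213: 366 days (Feb 29, 2212 is in that span).
Feb 15, 2213 → Feb 15, 2214: 365 days.
Feb 15, 2214 → Feb 15, 2215: 365 days.
Feb 15, 2215 → Feb 15, 2216: 365 days.
Feb 15, 2216 → Feb 15, 2217: 366 days (Feb 29, 2216 is in that span).
Feb 15, 2217 → Feb 15, 2218: 365 days.
Feb 15, 2218 → Feb 15, 2219: 365 days.
Feb 15, 2219 → Feb 15, 2220: 365 days.
Feb 15, 2220 → Feb 15, 2221: 366 days (Feb 29, 2220 is in that span).
Feb 15, 2221 → Mar 15, 2221: 28 days (February has 28).
Mar 15, 2221 → Apr 15, 2221: 31 days (March has 31).
Apr 15, 2221 → May 15, 2221: 30 days (April has 30).
May 15, 2221 → Jun 15, 2221: 31 days (May has 31).
Jun 15, 2221 → Jul 15, 2221: 30 days (June has 30).
Jul 15, 2221 → Aug 15, 2221: 31 days (July has 31).
Aug 15, 2221 → Sep 15, 2221: 31 days (August has 31).
Sep 15, 2221 → Oct 15, 2221: 30 days (September has 30).
Oct 15, 2221 → Nov 15, 2221: 31 days (October has 31).
Nov 15, 2221 → Dec 15, 2221: 30 days (November has 30).
Dec 15, 2221 → Jan 10, 2222: 26 days.
Total: 4347 days.

4347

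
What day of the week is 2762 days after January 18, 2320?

First find the weekday of Jan 18, 2320. Doomsday rule: the anchor day for the 2300s is Wednesday. For year 20: 20÷12 = 1 r 8, and 8÷4 = 2, so 1+8+2 = 11.
Wednesday + 11 ≡ Sunday — that's 2320's doomsday.
In January the doomsday date is Jan 4 (2320 is a leap year (divisible by 4)).
Jan 18 is 14 days after Jan 4; 14 mod 7 = 0, so Sunday + 0 = Sunday.
2762 mod 7 = 4, so 2762 days after a Sunday is Sunday + 4 = Thursday.

Thursday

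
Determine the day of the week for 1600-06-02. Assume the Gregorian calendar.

Friday

Doomsday rule: the anchor day for the 1600s is Tuesday. For year 00: 0÷12 = 0 r 0, and 0÷4 = 0, so 0+0+0 = 0.
Tuesday + 0 ≡ Tuesday — that's 1600's doomsday.
In June the doomsday date is Jun 6.
Jun 2 is 4 days before Jun 6; 4 mod 7 = 4, so Tuesday − 4 = Friday.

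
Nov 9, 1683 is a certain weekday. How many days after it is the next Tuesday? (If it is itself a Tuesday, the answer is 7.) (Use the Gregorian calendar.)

Nov 9, 1683 is a Tuesday.
From Tuesday to the next Tuesday is 7 days.

7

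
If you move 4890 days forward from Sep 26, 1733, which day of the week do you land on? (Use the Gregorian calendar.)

First find the weekday of Sep 26, 1733. Doomsday rule: the anchor day for the 1700s is Sunday. For year 33: 33÷12 = 2 r 9, and 9÷4 = 2, so 2+9+2 = 13.
Sunday + 13 ≡ Saturday — that's 1733's doomsday.
In September the doomsday date is Sep 5.
Sep 26 is 21 days after Sep 5; 21 mod 7 = 0, so Saturday + 0 = Saturday.
4890 mod 7 = 4, so 4890 days after a Saturday is Saturday + 4 = Wednesday.

Wednesday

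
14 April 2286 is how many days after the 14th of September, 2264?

7882

Sep 14, 2264 → Sep 14, 2265: 365 days.
Sep 14, 2265 → Sep 14, 2266: 365 days.
Sep 14, 2266 → Sep 14, 2267: 365 days.
Sep 14, 2267 → Sep 14, 2268: 366 days (Feb 29, 2268 is in that span).
Sep 14, 2268 → Sep 14, 2269: 365 days.
Sep 14, 2269 → Sep 14, 2270: 365 days.
Sep 14, 2270 → Sep 14, 2271: 365 days.
Sep 14, 2271 → Sep 14, 2272: 366 days (Feb 29, 2272 is in that span).
Sep 14, 2272 → Sep 14, 2273: 365 days.
Sep 14, 2273 → Sep 14, 2274: 365 days.
Sep 14, 2274 → Sep 14, 2275: 365 days.
Sep 14, 2275 → Sep 14, 2276: 366 days (Feb 29, 2276 is in that span).
Sep 14, 2276 → Sep 14, 2277: 365 days.
Sep 14, 2277 → Sep 14, 2278: 365 days.
Sep 14, 2278 → Sep 14, 2279: 365 days.
Sep 14, 2279 → Sep 14, 2280: 366 days (Feb 29, 2280 is in that span).
Sep 14, 2280 → Sep 14, 2281: 365 days.
Sep 14, 2281 → Sep 14, 2282: 365 days.
Sep 14, 2282 → Sep 14, 2283: 365 days.
Sep 14, 2283 → Sep 14, 2284: 366 days (Feb 29, 2284 is in that span).
Sep 14, 2284 → Sep 14, 2285: 365 days.
Sep 14, 2285 → Oct 14, 2285: 30 days (September has 30).
Oct 14, 2285 → Nov 14, 2285: 31 days (October has 31).
Nov 14, 2285 → Dec 14, 2285: 30 days (November has 30).
Dec 14, 2285 → Jan 14, 2286: 31 days (December has 31).
Jan 14, 2286 → Feb 14, 2286: 31 days (January has 31).
Feb 14, 2286 → Mar 14, 2286: 28 days (February has 28).
Mar 14, 2286 → Apr 14, 2286: 31 days.
Total: 7882 days.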